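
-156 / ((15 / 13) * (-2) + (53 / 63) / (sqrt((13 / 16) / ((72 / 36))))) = 6771492 * sqrt(26) / 600889 + 60368490 / 600889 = 157.93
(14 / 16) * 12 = 21 / 2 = 10.50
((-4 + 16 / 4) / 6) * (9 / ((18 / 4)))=0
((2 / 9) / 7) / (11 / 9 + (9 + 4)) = 1 / 448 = 0.00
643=643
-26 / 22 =-13 / 11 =-1.18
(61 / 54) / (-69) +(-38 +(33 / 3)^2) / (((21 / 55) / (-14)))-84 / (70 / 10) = -11384233 / 3726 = -3055.35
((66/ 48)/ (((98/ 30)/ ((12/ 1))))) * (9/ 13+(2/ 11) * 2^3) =10.84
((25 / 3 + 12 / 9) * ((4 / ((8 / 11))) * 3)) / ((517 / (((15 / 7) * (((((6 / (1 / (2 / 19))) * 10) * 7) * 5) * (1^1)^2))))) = 146.14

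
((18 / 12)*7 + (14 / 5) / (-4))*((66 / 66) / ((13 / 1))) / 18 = 49 / 1170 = 0.04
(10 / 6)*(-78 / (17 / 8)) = -61.18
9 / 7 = 1.29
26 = 26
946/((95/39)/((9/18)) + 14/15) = 92235/566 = 162.96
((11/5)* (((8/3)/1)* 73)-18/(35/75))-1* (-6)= 41548/105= 395.70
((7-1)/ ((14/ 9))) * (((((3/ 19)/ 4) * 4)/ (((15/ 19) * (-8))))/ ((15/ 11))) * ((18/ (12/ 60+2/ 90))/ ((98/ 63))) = -72171/ 19600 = -3.68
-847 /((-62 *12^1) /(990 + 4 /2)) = 3388 /3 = 1129.33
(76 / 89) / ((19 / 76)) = 304 / 89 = 3.42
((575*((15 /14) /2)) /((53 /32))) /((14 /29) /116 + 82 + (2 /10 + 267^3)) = 580290000 /59388938803957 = 0.00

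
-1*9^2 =-81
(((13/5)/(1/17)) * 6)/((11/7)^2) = 64974/605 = 107.40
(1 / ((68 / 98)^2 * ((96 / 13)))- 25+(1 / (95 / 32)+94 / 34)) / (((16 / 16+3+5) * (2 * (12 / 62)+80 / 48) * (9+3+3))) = -7065024403 / 90614678400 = -0.08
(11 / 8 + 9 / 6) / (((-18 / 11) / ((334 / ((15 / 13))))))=-549263 / 1080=-508.58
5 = 5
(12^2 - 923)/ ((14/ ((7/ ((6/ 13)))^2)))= -12799.40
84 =84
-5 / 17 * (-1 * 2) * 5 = 50 / 17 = 2.94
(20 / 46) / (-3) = -10 / 69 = -0.14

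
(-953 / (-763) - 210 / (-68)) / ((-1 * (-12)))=112517 / 311304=0.36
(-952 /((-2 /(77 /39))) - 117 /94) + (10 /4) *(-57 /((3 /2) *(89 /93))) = 273835415 /326274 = 839.28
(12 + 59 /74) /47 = 947 /3478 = 0.27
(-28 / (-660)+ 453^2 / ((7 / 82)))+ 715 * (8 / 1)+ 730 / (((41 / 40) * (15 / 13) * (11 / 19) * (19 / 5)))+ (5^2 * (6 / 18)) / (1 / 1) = 38040047268 / 15785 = 2409885.79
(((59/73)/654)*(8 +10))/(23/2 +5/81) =28674/14903461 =0.00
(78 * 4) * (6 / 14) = 936 / 7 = 133.71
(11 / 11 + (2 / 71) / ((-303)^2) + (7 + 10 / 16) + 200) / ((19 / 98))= 533084460643 / 495401364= 1076.07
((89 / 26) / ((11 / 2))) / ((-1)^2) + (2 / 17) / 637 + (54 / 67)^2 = 680250755 / 534725191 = 1.27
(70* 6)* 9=3780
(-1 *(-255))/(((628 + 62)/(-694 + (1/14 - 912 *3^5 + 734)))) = -52735071/644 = -81886.76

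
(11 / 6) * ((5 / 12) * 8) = 55 / 9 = 6.11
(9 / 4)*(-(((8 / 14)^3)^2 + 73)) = -77332257 / 470596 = -164.33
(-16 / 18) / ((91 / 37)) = -296 / 819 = -0.36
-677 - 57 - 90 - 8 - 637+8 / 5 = -7337 / 5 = -1467.40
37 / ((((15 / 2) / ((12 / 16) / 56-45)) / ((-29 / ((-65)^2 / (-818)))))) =-1474120663 / 1183000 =-1246.09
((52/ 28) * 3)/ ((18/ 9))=39/ 14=2.79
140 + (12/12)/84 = 11761/84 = 140.01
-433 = -433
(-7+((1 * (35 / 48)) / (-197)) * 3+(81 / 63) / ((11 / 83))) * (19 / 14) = 12405499 / 3397856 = 3.65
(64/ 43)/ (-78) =-32/ 1677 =-0.02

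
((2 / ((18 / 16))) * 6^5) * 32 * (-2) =-884736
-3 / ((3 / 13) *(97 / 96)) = -1248 / 97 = -12.87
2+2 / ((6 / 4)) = 10 / 3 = 3.33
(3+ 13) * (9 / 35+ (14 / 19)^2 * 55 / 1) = 481.90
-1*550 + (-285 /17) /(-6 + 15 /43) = -753265 /1377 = -547.03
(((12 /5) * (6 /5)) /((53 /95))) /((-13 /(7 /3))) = -3192 /3445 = -0.93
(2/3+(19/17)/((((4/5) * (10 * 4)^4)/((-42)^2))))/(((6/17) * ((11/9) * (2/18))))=156898233/11264000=13.93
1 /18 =0.06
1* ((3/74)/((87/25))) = 25/2146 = 0.01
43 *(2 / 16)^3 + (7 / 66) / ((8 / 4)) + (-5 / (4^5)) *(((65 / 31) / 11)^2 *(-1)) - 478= -170699873791 / 357215232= -477.86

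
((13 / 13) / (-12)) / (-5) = 1 / 60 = 0.02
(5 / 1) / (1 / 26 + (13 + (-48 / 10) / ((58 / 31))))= 18850 / 39483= 0.48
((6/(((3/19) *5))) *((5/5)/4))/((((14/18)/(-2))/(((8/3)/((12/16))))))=-608/35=-17.37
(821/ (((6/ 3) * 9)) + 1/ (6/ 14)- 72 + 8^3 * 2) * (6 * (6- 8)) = -35998/ 3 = -11999.33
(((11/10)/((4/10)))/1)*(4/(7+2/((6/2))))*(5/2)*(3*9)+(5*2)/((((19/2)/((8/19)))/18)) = 1740735/16606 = 104.83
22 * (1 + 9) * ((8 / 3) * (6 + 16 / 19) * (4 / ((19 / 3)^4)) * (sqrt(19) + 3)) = 73.44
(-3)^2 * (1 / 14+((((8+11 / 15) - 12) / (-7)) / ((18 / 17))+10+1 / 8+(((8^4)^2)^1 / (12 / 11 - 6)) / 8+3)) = -1076503661 / 280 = -3844655.93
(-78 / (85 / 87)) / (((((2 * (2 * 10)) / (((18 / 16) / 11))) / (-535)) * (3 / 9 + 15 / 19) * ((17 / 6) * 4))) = 558735489 / 65105920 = 8.58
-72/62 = -36/31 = -1.16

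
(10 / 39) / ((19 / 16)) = 160 / 741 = 0.22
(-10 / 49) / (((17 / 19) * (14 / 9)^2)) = -7695 / 81634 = -0.09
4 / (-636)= -0.01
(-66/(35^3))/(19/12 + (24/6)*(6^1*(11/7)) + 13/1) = -792/26907125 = -0.00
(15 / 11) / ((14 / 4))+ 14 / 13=1468 / 1001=1.47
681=681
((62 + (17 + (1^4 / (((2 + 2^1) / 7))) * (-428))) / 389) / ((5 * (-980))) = 67 / 190610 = 0.00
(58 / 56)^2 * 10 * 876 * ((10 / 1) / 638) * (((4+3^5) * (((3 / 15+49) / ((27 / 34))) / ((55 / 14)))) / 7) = 1457842412 / 17787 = 81961.12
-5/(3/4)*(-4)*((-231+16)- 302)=-41360/3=-13786.67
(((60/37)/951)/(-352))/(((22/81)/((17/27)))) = -255/22707344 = -0.00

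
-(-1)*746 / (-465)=-746 / 465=-1.60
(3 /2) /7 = 0.21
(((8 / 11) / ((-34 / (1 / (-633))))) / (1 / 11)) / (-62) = -2 / 333591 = -0.00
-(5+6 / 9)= -17 / 3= -5.67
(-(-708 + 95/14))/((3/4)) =19634/21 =934.95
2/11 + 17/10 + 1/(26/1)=1373/715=1.92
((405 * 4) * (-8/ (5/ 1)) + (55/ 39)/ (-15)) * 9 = -303275/ 13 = -23328.85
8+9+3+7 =27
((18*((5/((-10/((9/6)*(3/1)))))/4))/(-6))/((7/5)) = 135/112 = 1.21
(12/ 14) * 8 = 48/ 7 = 6.86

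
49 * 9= 441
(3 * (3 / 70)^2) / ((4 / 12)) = 81 / 4900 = 0.02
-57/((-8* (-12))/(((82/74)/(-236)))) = 779/279424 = 0.00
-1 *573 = -573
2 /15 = 0.13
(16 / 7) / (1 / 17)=272 / 7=38.86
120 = 120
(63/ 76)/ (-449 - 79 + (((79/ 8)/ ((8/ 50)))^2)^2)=16515072/ 289072113107443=0.00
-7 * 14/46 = -49/23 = -2.13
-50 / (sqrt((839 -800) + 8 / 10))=-7.93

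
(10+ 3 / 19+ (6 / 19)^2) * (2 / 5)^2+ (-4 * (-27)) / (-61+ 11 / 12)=-1016948 / 6507025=-0.16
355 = 355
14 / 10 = 7 / 5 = 1.40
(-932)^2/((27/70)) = 60803680/27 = 2251988.15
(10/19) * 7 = 3.68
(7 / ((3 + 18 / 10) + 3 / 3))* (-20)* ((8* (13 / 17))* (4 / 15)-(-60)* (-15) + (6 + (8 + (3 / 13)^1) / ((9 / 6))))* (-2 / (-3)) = 91467040 / 6409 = 14271.66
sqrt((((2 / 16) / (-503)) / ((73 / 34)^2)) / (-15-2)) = sqrt(17102) / 73438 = 0.00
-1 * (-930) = 930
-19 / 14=-1.36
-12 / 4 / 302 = -3 / 302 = -0.01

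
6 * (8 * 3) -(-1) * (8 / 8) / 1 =145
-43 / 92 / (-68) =43 / 6256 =0.01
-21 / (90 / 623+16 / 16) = -13083 / 713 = -18.35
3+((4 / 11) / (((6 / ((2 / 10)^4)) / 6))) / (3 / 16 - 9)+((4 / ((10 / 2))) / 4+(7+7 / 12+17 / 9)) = 12.67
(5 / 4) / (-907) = -5 / 3628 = -0.00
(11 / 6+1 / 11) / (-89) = -127 / 5874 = -0.02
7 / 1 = 7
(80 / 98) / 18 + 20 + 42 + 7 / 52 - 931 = -19923781 / 22932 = -868.82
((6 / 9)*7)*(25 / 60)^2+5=5.81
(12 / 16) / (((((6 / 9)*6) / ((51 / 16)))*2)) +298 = 152729 / 512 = 298.30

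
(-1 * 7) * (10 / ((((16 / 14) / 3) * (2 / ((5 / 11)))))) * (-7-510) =172725 / 8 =21590.62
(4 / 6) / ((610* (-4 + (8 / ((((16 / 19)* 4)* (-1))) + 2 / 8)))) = -8 / 44835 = -0.00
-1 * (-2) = 2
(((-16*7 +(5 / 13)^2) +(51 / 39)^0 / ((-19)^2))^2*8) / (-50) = -186257750026384 / 93052452025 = -2001.64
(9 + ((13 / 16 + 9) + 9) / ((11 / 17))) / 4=6701 / 704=9.52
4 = 4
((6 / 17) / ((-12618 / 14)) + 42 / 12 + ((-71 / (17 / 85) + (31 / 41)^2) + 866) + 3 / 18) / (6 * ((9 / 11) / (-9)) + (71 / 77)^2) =61196129358595 / 36198685939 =1690.56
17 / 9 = 1.89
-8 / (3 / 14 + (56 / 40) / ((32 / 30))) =-896 / 171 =-5.24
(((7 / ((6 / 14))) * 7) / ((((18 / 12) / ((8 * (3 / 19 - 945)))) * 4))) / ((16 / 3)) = -513128 / 19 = -27006.74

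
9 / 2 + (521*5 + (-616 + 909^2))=1656549 / 2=828274.50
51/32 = 1.59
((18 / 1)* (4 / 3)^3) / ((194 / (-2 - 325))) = -6976 / 97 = -71.92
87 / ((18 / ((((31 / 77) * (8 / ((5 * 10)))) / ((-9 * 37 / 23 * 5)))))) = -41354 / 9615375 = -0.00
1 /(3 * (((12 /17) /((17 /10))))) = 289 /360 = 0.80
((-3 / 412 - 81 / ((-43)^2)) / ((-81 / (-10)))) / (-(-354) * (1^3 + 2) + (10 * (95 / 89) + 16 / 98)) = -282876265 / 48115820548872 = -0.00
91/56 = 13/8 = 1.62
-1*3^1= -3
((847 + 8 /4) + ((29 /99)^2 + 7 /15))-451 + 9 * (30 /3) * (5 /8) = 454.80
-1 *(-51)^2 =-2601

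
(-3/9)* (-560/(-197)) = -560/591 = -0.95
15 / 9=5 / 3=1.67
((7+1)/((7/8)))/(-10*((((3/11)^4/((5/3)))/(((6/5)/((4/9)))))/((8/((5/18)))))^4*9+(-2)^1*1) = -6022722992678130286592/1317470654648341197067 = -4.57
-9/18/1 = -1/2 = -0.50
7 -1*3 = 4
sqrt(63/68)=3 * sqrt(119)/34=0.96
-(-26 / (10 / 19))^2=-61009 / 25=-2440.36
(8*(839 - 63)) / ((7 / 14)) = 12416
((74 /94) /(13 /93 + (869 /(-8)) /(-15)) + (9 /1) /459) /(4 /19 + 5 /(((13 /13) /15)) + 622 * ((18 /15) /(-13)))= 1140345895 /160723229319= 0.01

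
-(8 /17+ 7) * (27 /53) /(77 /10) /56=-17145 /1942556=-0.01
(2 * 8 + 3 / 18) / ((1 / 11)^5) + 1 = 15621953 / 6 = 2603658.83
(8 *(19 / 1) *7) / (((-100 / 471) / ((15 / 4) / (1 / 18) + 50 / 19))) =-1757301 / 5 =-351460.20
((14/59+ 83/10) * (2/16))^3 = 1.22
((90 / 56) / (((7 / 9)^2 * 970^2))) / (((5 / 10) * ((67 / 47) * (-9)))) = -3807 / 8649129160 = -0.00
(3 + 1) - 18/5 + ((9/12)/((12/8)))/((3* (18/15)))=97/180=0.54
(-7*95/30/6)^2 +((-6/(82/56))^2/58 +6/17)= 15349445845/1074037968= 14.29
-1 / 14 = -0.07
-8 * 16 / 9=-128 / 9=-14.22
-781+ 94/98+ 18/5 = -190228/245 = -776.44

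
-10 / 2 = -5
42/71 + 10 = 752/71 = 10.59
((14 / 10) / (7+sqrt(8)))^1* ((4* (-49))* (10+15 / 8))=-45619 / 82+6517* sqrt(2) / 41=-331.54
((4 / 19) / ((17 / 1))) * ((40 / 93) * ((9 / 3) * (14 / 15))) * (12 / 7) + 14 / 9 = 142486 / 90117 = 1.58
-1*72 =-72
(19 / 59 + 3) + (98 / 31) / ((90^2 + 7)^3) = 3237414326343050 / 974527781907647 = 3.32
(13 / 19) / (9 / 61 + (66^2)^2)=793 / 21991719195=0.00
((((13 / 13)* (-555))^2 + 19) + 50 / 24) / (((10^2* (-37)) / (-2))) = 3696553 / 22200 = 166.51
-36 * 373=-13428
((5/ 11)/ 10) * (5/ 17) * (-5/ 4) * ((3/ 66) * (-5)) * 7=875/ 32912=0.03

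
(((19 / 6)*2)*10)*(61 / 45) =2318 / 27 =85.85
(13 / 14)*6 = 5.57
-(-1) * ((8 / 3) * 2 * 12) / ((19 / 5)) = 320 / 19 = 16.84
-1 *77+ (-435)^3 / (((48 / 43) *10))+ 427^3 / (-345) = -7599603.89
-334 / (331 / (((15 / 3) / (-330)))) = 167 / 10923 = 0.02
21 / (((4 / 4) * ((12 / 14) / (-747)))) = -36603 / 2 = -18301.50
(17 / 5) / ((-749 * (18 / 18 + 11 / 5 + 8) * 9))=-0.00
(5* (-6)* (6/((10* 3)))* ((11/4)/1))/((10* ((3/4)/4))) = -44/5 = -8.80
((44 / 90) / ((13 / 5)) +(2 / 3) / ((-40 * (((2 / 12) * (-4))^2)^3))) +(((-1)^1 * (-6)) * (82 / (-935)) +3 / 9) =-5452021 / 28005120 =-0.19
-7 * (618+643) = -8827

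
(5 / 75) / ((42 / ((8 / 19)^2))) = 32 / 113715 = 0.00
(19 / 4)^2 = 361 / 16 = 22.56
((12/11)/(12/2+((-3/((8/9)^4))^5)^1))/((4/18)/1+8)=-20752587082923245568/399863279083979798344103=-0.00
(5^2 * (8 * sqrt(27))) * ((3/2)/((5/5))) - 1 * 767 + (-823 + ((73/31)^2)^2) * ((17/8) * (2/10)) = -20385918247/18470420 + 900 * sqrt(3) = 455.14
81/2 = 40.50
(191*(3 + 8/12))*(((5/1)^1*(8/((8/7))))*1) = 73535/3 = 24511.67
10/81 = 0.12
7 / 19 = 0.37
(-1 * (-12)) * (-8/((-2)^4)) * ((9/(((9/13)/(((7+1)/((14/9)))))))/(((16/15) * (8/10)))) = -26325/56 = -470.09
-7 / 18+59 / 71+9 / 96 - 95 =-1931603 / 20448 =-94.46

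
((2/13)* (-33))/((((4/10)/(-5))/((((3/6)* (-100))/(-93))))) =13750/403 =34.12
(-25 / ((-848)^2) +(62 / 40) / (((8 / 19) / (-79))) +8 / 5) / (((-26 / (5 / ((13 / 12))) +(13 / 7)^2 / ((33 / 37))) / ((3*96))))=15133547184525 / 320911396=47158.02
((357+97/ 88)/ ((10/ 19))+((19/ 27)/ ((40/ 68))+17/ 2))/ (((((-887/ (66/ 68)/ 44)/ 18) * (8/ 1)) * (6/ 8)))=-180362083/ 1809480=-99.68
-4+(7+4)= 7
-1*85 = -85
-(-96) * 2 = 192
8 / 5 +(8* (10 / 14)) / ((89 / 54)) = 15784 / 3115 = 5.07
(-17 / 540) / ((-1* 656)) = 17 / 354240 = 0.00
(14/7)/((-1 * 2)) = -1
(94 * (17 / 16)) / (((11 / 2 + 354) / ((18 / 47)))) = 153 / 1438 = 0.11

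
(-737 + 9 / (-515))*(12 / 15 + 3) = -7211716 / 2575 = -2800.67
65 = 65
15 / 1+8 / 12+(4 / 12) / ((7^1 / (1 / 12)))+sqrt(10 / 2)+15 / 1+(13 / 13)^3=33.91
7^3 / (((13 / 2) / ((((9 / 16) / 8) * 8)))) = 3087 / 104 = 29.68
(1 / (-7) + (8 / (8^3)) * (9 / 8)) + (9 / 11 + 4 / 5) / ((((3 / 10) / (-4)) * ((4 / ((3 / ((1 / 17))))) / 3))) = -32540491 / 39424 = -825.40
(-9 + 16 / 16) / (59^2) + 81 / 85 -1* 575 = -169852594 / 295885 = -574.05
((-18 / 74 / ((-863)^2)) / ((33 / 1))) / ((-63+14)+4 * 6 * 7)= -3 / 36071396977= -0.00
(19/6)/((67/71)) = 1349/402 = 3.36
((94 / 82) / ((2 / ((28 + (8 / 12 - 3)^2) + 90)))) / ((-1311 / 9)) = -52217 / 107502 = -0.49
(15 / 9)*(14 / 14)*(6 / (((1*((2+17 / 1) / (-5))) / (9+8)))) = -44.74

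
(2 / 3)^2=0.44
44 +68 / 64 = 45.06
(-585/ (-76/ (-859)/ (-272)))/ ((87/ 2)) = 22780680/ 551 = 41344.25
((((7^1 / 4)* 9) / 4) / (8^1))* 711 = 44793 / 128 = 349.95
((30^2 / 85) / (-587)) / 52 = -45 / 129727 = -0.00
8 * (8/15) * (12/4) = 64/5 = 12.80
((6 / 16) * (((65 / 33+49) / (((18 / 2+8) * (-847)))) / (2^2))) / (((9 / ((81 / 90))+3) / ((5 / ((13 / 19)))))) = -79895 / 428283856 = -0.00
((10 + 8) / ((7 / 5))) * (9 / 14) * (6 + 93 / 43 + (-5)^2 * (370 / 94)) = 87225660 / 99029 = 880.81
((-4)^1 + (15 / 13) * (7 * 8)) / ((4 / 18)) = 3546 / 13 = 272.77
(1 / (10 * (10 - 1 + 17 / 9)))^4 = 6561 / 922368160000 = 0.00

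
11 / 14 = 0.79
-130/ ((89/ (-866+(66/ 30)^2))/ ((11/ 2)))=3078647/ 445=6918.31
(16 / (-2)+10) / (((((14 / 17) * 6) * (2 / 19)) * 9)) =323 / 756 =0.43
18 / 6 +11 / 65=3.17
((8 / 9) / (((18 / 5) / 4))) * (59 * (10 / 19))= 47200 / 1539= 30.67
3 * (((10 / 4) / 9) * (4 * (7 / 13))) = 70 / 39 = 1.79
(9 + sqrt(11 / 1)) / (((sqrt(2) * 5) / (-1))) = sqrt(2) * (-9 - sqrt(11)) / 10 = -1.74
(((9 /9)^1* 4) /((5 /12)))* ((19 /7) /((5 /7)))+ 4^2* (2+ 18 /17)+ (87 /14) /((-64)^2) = 2081853551 /24371200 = 85.42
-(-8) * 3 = 24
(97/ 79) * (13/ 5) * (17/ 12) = 21437/ 4740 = 4.52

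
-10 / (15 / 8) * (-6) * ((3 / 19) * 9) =45.47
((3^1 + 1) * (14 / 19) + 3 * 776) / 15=44288 / 285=155.40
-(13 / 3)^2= -169 / 9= -18.78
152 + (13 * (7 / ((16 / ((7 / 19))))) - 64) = 27389 / 304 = 90.10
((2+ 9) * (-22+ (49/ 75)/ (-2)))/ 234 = -36839/ 35100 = -1.05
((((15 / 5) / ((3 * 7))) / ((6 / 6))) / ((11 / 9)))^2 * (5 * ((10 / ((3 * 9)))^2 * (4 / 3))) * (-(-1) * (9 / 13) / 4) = 500 / 231231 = 0.00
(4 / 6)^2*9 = 4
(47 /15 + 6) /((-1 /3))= -137 /5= -27.40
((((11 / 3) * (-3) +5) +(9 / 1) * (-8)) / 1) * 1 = -78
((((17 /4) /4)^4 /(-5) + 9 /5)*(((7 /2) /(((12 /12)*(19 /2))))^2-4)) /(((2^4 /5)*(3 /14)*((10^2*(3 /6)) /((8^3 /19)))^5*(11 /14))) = -9677193697296384 /19204275642578125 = -0.50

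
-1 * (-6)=6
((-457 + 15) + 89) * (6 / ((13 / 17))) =-36006 / 13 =-2769.69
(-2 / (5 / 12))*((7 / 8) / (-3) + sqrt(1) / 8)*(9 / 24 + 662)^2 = 350992.51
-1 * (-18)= 18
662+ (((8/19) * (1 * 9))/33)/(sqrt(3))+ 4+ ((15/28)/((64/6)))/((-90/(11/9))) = 8 * sqrt(3)/209+ 10741237/16128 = 666.07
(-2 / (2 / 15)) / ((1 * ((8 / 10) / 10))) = -375 / 2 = -187.50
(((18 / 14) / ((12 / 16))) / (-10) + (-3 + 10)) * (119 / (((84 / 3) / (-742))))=-215339 / 10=-21533.90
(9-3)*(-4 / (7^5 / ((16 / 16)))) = -24 / 16807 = -0.00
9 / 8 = 1.12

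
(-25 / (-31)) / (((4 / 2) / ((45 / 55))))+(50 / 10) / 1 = 3635 / 682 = 5.33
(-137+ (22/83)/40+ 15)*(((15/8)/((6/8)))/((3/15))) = -1012545/664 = -1524.92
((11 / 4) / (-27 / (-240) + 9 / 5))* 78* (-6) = -11440 / 17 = -672.94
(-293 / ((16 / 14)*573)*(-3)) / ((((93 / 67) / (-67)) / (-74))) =340656743 / 71052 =4794.47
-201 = -201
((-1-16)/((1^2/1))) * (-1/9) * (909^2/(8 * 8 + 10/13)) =20289789/842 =24097.14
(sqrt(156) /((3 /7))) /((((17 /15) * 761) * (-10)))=-7 * sqrt(39) /12937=-0.00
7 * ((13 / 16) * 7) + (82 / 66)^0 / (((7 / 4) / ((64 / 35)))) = 160161 / 3920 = 40.86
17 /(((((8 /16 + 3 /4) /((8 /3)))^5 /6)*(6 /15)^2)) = 285212672 /10125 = 28169.15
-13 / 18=-0.72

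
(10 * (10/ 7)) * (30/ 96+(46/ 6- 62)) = -771.73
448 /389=1.15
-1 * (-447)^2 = -199809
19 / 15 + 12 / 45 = 23 / 15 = 1.53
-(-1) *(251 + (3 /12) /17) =17069 /68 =251.01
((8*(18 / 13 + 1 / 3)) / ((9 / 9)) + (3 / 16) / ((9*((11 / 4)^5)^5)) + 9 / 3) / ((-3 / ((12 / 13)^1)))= -283002519241307941147957854140 / 54931959132979047075207937257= -5.15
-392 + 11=-381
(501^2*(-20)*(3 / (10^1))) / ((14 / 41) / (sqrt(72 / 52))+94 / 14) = -7496056010646 / 33357535+63536887134*sqrt(26) / 33357535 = -215006.30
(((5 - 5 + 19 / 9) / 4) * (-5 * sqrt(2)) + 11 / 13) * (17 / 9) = 187 / 117 - 1615 * sqrt(2) / 324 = -5.45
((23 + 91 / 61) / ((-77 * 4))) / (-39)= 249 / 122122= 0.00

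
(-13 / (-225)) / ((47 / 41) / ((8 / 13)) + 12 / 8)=4264 / 248175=0.02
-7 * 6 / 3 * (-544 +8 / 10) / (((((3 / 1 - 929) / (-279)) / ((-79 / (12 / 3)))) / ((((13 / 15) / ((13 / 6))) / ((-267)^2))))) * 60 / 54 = -46560388 / 165034035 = -0.28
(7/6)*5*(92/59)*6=3220/59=54.58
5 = 5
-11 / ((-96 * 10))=11 / 960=0.01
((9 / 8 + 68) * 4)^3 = 21139047.12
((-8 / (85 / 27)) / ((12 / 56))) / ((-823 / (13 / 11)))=13104 / 769505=0.02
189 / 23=8.22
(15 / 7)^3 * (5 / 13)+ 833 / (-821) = 10140028 / 3660839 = 2.77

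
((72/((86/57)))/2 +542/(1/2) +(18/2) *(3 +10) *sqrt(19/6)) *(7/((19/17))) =4641 *sqrt(114)/38 +5668922/817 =8242.71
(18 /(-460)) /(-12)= 0.00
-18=-18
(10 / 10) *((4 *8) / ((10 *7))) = 16 / 35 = 0.46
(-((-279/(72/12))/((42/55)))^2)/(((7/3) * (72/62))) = -90117775/65856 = -1368.41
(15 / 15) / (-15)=-1 / 15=-0.07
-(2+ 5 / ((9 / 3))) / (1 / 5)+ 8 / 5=-251 / 15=-16.73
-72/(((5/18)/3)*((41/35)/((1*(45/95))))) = -244944/779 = -314.43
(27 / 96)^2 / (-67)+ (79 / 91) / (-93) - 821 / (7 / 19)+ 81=-1246866491839 / 580629504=-2147.44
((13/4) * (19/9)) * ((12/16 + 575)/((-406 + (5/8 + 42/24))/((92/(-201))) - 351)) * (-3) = -26166686/1172079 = -22.33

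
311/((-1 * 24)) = -311/24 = -12.96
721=721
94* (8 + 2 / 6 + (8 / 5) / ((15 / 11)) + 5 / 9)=212816 / 225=945.85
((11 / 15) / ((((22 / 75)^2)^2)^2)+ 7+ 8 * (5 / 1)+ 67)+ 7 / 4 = 67319387210447 / 4988715776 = 13494.33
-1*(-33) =33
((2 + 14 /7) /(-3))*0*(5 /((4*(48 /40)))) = 0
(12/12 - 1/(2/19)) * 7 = -119/2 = -59.50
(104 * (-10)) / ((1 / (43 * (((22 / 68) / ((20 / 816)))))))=-590304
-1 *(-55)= 55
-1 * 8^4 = -4096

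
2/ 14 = 0.14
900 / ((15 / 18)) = 1080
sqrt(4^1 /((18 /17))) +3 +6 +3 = sqrt(34) /3 +12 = 13.94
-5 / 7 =-0.71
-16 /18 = -0.89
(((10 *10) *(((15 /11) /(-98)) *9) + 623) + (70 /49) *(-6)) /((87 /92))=29847284 /46893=636.50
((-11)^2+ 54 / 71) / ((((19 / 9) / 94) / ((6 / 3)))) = 769860 / 71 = 10843.10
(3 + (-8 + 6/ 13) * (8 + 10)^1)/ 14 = -1725/ 182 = -9.48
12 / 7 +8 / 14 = 16 / 7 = 2.29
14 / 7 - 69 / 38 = 7 / 38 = 0.18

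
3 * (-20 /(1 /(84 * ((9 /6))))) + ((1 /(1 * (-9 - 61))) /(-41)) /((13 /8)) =-141031796 /18655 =-7560.00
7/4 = 1.75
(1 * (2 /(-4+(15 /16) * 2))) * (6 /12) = -0.47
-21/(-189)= 1/9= 0.11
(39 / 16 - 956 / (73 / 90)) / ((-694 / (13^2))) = 232171017 / 810592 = 286.42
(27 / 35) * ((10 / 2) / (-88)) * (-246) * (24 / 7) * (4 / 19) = 79704 / 10241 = 7.78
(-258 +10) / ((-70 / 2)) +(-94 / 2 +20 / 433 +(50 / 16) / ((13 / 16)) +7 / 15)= -21014768 / 591045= -35.56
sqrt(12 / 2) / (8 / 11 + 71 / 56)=616 * sqrt(6) / 1229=1.23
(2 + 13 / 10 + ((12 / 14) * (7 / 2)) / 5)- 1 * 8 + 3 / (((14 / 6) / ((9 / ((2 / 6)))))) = 2143 / 70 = 30.61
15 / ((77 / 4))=60 / 77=0.78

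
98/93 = 1.05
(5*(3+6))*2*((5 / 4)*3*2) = 675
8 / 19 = 0.42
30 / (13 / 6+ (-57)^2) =180 / 19507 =0.01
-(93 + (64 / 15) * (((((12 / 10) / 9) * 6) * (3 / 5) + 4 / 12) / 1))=-108529 / 1125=-96.47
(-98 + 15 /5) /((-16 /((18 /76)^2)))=405 /1216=0.33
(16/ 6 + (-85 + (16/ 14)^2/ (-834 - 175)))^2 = 149135850470161/ 21999712329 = 6778.99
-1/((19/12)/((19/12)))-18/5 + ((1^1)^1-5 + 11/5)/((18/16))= -31/5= -6.20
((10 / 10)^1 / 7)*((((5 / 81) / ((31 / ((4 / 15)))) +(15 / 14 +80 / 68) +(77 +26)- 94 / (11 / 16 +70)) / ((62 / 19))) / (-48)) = -1334545247279 / 14080472917056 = -0.09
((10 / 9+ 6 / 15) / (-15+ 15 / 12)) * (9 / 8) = -34 / 275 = -0.12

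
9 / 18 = 1 / 2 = 0.50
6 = 6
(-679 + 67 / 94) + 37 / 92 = -2931175 / 4324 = -677.89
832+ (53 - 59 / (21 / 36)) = 5487 / 7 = 783.86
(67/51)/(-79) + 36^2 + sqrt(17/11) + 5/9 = sqrt(187)/11 + 15671266/12087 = 1297.78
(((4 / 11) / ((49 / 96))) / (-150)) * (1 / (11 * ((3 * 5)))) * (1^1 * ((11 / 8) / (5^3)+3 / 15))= -1688 / 277921875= -0.00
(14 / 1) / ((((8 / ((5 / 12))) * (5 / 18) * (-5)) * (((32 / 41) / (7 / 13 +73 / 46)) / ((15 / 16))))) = -3282993 / 2449408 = -1.34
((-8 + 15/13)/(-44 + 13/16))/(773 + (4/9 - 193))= 1602/5865899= 0.00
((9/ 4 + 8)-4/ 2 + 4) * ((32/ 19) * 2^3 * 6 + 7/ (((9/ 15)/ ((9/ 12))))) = 333641/ 304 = 1097.50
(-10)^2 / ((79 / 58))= 5800 / 79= 73.42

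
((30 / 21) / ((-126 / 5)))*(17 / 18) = -425 / 7938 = -0.05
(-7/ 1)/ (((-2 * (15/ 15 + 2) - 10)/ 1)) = 7/ 16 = 0.44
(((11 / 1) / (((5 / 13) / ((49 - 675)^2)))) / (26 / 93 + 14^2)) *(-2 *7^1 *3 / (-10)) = 54721368702 / 228175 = 239821.93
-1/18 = -0.06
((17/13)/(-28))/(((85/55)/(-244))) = 671/91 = 7.37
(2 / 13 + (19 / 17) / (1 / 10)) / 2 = 1252 / 221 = 5.67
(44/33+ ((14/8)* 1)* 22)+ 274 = 1883/6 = 313.83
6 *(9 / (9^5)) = 2 / 2187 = 0.00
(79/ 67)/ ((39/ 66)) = 1738/ 871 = 2.00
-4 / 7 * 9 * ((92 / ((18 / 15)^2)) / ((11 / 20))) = -46000 / 77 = -597.40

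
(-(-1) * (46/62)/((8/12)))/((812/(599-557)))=207/3596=0.06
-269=-269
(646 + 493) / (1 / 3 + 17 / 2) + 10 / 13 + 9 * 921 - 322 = 5578635 / 689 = 8096.71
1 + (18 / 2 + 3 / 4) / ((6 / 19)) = 255 / 8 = 31.88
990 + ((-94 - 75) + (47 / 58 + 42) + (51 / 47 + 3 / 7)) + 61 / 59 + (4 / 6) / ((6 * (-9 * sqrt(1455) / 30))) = 975378669 / 1125838 - 2 * sqrt(1455) / 7857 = 866.35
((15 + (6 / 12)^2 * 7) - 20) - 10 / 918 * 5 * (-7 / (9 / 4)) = -3.08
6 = 6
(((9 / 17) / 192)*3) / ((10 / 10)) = 0.01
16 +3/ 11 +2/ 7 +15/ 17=22830/ 1309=17.44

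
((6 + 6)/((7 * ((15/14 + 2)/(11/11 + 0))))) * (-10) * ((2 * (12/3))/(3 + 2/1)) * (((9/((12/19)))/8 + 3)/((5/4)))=-7344/215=-34.16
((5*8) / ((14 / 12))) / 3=80 / 7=11.43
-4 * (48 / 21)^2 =-1024 / 49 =-20.90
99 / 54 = 11 / 6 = 1.83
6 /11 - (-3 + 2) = 17 /11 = 1.55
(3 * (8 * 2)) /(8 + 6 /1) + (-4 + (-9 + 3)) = -46 /7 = -6.57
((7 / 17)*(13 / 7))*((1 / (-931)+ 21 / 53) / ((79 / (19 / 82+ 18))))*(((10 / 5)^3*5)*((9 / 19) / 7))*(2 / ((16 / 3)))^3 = 230208255225 / 23126879359808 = 0.01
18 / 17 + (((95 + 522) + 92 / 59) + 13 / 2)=1255993 / 2006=626.12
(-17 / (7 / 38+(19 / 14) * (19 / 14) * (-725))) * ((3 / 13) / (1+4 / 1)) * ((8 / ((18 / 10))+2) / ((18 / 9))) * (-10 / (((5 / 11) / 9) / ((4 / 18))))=-80781008 / 969557355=-0.08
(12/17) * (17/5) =12/5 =2.40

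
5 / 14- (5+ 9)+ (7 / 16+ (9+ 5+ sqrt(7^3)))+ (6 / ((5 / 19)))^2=539.15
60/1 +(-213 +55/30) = -907/6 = -151.17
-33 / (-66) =1 / 2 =0.50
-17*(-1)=17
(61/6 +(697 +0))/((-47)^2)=4243/13254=0.32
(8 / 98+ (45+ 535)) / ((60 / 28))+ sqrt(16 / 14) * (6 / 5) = 12 * sqrt(14) / 35+ 28424 / 105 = 271.99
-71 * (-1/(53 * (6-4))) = 71/106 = 0.67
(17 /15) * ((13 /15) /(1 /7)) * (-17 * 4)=-105196 /225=-467.54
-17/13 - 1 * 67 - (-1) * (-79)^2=80245/13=6172.69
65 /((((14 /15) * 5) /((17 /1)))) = 3315 /14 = 236.79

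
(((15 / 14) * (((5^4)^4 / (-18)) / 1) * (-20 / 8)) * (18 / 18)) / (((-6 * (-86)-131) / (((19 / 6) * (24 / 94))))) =14495849609375 / 303996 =47684343.25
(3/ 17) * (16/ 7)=48/ 119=0.40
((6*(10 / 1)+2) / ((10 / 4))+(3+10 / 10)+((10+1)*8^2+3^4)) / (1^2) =4069 / 5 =813.80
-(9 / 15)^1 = -3 / 5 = -0.60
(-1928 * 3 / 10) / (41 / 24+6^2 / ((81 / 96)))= -23136 / 1775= -13.03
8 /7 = 1.14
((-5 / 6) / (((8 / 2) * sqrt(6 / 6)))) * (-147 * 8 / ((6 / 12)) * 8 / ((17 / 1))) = 3920 / 17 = 230.59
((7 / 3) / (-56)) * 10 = -5 / 12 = -0.42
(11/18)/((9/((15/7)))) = 55/378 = 0.15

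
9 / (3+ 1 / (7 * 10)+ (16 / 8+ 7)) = 630 / 841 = 0.75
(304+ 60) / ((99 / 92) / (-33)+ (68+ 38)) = 33488 / 9749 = 3.44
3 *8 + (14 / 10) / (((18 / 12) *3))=1094 / 45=24.31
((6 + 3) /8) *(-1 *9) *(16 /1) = -162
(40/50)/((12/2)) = 0.13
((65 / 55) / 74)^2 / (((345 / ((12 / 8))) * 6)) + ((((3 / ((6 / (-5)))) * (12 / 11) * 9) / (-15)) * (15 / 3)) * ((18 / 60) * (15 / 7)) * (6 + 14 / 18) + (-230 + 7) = -1199171058497 / 6400677360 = -187.35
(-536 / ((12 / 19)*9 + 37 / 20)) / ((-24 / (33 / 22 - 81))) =-674690 / 2863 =-235.66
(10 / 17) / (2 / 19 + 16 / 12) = 285 / 697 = 0.41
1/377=0.00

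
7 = 7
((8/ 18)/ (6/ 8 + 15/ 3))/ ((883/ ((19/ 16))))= 19/ 182781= 0.00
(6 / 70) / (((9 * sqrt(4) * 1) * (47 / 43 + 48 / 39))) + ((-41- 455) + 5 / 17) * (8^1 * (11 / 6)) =-33715743337 / 4637430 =-7270.35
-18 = -18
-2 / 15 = -0.13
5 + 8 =13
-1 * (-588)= 588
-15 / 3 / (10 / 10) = -5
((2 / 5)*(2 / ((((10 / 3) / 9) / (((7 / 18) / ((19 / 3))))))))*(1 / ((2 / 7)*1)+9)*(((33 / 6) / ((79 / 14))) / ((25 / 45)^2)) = 5.24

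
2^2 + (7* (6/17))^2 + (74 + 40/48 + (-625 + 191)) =-605275/1734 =-349.06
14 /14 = 1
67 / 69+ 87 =6070 / 69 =87.97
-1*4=-4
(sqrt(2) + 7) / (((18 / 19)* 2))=19* sqrt(2) / 36 + 133 / 36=4.44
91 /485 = 0.19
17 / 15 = 1.13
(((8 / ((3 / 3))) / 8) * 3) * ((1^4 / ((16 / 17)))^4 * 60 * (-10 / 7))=-18792225 / 57344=-327.71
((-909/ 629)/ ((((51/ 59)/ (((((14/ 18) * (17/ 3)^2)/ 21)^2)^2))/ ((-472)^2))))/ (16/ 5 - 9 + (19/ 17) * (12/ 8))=5447532530258410880/ 30145575669579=180707.53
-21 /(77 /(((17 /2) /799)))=-3 /1034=-0.00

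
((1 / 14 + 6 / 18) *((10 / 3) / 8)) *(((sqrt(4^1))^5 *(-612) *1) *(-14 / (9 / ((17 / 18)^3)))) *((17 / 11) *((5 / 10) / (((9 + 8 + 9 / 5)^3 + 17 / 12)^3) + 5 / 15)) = 43481348936963903331679284460 / 19501295474993280703363071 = 2229.66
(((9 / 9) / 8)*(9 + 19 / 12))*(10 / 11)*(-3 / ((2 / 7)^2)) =-44.20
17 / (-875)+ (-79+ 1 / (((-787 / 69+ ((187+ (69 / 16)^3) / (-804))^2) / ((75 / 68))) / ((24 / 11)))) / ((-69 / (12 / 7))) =20661364287463122661303 / 10603198166346999973375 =1.95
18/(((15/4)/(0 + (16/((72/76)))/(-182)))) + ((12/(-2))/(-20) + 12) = 32363/2730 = 11.85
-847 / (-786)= 847 / 786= 1.08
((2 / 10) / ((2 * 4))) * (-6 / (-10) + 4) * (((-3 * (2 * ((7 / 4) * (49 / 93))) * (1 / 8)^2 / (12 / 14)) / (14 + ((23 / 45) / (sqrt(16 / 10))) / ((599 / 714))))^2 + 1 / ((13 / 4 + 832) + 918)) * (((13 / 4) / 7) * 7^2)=4788838123719076417254983901 / 2940700441856250515905917747200 - 62077747158293724039 * sqrt(10) / 20966066176074793354526720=0.00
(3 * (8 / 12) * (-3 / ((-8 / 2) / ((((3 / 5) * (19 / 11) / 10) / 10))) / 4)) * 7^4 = 410571 / 44000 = 9.33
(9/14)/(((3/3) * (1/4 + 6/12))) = 6/7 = 0.86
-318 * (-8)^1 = 2544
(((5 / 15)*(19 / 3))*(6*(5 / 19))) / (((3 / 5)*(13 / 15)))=250 / 39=6.41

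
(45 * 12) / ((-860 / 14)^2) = 1323 / 9245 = 0.14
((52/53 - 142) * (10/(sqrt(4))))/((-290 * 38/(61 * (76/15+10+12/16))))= 61.73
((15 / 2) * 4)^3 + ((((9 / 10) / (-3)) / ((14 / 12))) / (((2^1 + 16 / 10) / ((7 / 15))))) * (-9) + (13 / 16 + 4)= 2160409 / 80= 27005.11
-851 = -851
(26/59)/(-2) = -13/59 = -0.22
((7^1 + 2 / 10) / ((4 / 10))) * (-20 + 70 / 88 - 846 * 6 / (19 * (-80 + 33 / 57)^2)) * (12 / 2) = -5785130943 / 2783099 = -2078.67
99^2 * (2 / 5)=19602 / 5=3920.40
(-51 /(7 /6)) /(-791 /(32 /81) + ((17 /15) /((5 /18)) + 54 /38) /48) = 4651200 /213023881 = 0.02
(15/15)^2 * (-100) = -100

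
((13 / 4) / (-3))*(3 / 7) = -13 / 28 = -0.46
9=9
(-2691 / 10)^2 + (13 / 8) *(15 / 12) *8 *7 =1813214 / 25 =72528.56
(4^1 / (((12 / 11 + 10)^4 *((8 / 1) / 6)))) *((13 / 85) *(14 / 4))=3996993 / 37660687520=0.00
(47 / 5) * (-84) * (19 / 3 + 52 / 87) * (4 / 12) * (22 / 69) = -1939784 / 3335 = -581.64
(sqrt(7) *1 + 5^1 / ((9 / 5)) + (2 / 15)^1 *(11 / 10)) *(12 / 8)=3 *sqrt(7) / 2 + 329 / 75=8.36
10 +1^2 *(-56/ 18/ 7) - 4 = 50/ 9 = 5.56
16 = 16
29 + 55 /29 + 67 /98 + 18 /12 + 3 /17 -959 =-22363181 /24157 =-925.74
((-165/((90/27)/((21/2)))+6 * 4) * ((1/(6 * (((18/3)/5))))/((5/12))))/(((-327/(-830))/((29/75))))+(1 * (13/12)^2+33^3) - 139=932263643/26160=35636.99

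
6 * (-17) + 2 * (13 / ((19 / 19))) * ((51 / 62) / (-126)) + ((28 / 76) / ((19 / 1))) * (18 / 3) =-47967341 / 470022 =-102.05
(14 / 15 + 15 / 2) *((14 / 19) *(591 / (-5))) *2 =-697774 / 475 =-1469.00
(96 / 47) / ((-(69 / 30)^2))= -9600 / 24863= -0.39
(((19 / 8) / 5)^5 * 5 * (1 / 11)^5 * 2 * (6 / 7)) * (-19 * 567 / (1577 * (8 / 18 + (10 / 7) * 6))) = -37906599591 / 38874052321280000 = -0.00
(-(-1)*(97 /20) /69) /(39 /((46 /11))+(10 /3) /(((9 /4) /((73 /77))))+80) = 67221 /86769310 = 0.00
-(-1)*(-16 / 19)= -16 / 19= -0.84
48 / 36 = 4 / 3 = 1.33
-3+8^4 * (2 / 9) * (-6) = -16393 / 3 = -5464.33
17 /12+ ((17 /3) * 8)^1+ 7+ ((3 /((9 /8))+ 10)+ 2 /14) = 5591 /84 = 66.56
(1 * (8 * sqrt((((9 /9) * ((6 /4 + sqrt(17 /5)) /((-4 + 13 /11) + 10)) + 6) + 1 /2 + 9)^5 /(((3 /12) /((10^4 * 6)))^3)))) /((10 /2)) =614400 * sqrt(2370) * (11 * sqrt(85) + 6205)^(5 /2) /493039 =191602190832.97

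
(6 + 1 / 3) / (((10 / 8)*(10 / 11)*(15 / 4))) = 1672 / 1125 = 1.49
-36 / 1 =-36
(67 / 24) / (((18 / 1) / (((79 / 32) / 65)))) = 5293 / 898560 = 0.01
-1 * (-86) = 86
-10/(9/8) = -80/9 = -8.89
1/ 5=0.20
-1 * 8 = -8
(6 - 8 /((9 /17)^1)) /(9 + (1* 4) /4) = -41 /45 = -0.91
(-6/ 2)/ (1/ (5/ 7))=-15/ 7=-2.14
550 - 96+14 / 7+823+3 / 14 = 17909 / 14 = 1279.21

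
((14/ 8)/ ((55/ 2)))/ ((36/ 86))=301/ 1980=0.15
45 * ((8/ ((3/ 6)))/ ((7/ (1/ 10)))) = 72/ 7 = 10.29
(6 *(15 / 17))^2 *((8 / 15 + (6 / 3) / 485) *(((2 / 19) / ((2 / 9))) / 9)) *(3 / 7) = 74520 / 219317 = 0.34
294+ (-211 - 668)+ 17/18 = -10513/18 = -584.06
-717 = -717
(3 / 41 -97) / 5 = -3974 / 205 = -19.39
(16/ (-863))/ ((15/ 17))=-272/ 12945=-0.02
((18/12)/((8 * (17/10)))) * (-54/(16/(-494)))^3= 4449112744635/8704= 511157254.67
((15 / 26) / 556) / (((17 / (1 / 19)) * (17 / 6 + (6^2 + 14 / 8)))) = 45 / 568485814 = 0.00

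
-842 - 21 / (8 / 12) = -1747 / 2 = -873.50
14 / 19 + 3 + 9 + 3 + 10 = 489 / 19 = 25.74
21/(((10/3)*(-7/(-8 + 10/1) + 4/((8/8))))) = 63/5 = 12.60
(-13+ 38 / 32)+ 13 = 1.19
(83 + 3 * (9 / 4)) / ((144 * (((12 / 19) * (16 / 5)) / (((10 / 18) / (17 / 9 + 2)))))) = 34105 / 774144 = 0.04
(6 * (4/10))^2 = 5.76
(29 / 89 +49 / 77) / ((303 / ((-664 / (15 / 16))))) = -3335936 / 1483185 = -2.25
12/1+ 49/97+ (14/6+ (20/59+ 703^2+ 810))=8499241793/17169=495034.18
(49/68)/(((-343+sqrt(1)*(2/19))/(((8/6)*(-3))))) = 931/110755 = 0.01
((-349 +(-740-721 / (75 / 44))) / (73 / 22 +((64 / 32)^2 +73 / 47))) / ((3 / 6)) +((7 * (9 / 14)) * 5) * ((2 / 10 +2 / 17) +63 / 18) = -11928159001 / 46782300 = -254.97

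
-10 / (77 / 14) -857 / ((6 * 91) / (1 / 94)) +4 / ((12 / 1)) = -282573 / 188188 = -1.50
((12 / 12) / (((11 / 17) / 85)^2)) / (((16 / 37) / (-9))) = -695312325 / 1936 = -359148.93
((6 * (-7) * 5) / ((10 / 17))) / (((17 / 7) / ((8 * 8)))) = -9408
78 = 78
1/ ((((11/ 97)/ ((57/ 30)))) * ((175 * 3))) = 1843/ 57750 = 0.03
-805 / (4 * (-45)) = 161 / 36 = 4.47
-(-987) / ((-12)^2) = 329 / 48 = 6.85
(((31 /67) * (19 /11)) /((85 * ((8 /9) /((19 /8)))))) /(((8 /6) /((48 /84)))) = 302157 /28064960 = 0.01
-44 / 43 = -1.02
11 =11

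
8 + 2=10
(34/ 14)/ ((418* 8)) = 17/ 23408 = 0.00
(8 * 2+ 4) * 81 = 1620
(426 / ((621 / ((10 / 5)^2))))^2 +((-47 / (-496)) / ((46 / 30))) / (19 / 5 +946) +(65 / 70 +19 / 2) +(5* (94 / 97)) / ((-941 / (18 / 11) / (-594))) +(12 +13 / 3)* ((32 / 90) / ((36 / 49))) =9953022859426552357 / 322443731960496720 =30.87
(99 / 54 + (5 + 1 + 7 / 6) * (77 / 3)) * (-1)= -1672 / 9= -185.78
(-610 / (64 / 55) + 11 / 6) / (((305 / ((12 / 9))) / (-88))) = 551639 / 2745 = 200.96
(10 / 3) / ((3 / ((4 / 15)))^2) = 32 / 1215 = 0.03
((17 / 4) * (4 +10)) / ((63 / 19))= 323 / 18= 17.94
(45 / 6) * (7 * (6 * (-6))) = -1890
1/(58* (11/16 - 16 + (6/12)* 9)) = -8/5017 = -0.00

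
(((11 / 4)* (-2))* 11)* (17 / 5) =-2057 / 10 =-205.70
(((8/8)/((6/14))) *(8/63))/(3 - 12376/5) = -40/333747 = -0.00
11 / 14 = 0.79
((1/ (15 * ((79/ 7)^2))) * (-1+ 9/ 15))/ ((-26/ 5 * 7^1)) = 7/ 1216995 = 0.00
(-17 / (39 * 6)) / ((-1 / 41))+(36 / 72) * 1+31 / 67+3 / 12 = 131423 / 31356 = 4.19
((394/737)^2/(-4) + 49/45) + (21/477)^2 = 23329916363/22886425815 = 1.02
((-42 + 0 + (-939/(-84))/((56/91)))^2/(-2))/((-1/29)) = 826642709/100352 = 8237.43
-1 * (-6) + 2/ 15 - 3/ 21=629/ 105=5.99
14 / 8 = 1.75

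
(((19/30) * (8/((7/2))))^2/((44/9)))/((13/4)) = 23104/175175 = 0.13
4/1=4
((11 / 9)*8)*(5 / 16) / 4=55 / 72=0.76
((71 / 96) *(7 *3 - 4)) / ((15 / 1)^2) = 1207 / 21600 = 0.06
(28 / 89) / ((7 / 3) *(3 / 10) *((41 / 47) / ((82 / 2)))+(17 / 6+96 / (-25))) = -24675 / 77786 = -0.32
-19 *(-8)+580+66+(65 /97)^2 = 7512607 /9409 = 798.45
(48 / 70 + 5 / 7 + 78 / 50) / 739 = 0.00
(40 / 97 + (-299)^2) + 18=8673683 / 97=89419.41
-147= -147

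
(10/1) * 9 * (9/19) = 810/19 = 42.63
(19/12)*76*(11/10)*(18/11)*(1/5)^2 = 8.66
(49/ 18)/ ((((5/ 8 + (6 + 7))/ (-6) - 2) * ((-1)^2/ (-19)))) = 7448/ 615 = 12.11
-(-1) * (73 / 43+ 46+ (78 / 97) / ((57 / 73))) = 3861607 / 79249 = 48.73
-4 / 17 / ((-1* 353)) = 4 / 6001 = 0.00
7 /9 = 0.78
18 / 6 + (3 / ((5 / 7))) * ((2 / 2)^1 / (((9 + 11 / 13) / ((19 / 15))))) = 11329 / 3200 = 3.54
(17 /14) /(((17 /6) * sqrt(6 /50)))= 5 * sqrt(3) /7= 1.24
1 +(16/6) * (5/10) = 7/3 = 2.33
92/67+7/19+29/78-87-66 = -14982139/99294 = -150.89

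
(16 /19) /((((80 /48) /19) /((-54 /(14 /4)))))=-148.11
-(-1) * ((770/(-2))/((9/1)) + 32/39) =-4909/117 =-41.96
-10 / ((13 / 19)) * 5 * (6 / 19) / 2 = -150 / 13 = -11.54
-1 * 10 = -10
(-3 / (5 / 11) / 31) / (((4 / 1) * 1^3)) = -33 / 620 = -0.05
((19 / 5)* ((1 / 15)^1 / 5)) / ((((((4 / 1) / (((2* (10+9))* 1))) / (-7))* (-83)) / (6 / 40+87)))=17689 / 5000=3.54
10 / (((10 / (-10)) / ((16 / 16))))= -10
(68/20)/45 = 17/225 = 0.08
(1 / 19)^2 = 1 / 361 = 0.00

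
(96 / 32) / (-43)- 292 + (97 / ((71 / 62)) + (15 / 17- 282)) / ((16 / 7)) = -313897779 / 830416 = -378.00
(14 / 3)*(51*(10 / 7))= 340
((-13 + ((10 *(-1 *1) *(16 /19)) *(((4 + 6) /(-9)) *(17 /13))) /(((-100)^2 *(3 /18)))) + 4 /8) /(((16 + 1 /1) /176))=-40731064 /314925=-129.34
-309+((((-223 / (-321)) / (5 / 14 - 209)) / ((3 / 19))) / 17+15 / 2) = -28835392309 / 95639382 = -301.50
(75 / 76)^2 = 5625 / 5776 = 0.97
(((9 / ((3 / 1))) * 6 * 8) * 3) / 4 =108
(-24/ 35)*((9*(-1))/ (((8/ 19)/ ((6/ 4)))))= 1539/ 70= 21.99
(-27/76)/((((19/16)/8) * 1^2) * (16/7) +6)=-378/6745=-0.06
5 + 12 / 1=17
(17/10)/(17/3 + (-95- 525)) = -51/18430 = -0.00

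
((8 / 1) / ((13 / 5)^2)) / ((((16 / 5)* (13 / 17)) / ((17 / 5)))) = 7225 / 4394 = 1.64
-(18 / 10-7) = 26 / 5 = 5.20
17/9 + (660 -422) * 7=15011/9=1667.89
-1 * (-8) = 8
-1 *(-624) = 624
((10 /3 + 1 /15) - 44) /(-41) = 203 /205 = 0.99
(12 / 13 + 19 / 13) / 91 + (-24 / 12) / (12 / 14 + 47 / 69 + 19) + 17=99332931 / 5867680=16.93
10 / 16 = 5 / 8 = 0.62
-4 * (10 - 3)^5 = -67228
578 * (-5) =-2890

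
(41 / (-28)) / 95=-0.02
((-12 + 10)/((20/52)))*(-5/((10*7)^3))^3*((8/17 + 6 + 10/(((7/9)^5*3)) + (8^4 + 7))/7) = 15307499181/1614170913380620000000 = 0.00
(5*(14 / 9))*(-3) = -70 / 3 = -23.33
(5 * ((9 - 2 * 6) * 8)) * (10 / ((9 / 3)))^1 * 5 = -2000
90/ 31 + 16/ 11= 4.36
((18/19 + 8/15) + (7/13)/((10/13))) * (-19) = -41.43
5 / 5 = 1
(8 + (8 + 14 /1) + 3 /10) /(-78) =-101 /260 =-0.39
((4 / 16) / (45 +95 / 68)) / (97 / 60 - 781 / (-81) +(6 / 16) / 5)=11016 / 23170951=0.00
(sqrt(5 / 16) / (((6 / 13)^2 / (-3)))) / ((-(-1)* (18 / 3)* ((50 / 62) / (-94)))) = 246233* sqrt(5) / 3600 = 152.94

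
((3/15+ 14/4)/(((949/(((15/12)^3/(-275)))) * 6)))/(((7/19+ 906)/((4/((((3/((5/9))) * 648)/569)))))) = -0.00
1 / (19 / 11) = 11 / 19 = 0.58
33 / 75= 11 / 25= 0.44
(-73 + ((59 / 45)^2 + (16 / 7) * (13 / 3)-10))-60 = -1862258 / 14175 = -131.38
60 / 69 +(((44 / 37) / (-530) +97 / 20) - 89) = -83.28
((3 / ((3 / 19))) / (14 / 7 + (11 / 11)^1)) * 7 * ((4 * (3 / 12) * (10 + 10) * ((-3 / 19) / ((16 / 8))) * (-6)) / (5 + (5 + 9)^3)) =420 / 2749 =0.15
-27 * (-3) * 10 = 810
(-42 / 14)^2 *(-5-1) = -54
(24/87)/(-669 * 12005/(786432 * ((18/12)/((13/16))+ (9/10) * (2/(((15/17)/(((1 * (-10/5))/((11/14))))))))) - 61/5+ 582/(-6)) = -125451632640/48272279292419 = -0.00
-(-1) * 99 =99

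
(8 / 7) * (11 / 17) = 88 / 119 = 0.74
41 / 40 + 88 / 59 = 2.52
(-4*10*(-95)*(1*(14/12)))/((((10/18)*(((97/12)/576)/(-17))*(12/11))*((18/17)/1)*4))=-202947360/97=-2092240.82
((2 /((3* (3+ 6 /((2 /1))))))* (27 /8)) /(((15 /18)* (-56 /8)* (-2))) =9 /280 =0.03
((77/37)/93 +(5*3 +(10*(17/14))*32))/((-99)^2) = 9721364/236076687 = 0.04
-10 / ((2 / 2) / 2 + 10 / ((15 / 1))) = -60 / 7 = -8.57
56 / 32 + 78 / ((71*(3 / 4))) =913 / 284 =3.21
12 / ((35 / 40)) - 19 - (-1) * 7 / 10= -321 / 70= -4.59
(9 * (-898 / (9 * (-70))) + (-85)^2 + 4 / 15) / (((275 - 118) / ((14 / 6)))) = 152000 / 1413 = 107.57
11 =11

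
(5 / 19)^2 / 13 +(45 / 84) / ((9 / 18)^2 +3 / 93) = 437674 / 229957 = 1.90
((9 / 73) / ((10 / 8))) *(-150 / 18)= -60 / 73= -0.82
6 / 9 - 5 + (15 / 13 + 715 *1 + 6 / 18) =9258 / 13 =712.15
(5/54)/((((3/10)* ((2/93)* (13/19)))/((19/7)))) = 279775/4914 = 56.93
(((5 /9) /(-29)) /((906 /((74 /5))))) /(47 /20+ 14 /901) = -666740 /5039918091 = -0.00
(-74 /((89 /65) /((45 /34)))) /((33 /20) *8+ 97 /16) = -8658000 /2331533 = -3.71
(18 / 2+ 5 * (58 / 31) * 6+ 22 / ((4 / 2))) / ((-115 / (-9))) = 4248 / 713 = 5.96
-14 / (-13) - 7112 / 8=-11543 / 13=-887.92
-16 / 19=-0.84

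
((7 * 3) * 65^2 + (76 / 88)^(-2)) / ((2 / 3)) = 96090627 / 722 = 133089.51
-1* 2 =-2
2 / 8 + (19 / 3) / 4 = 11 / 6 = 1.83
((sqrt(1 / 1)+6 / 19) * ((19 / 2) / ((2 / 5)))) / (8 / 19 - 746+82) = -2375 / 50432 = -0.05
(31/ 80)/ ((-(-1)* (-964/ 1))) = -0.00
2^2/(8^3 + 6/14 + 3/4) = 112/14369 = 0.01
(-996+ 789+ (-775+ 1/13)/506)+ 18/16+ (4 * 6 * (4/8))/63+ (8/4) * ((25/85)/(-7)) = -207.30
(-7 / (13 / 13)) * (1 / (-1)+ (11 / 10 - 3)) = 203 / 10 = 20.30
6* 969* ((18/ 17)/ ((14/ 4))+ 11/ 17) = 38646/ 7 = 5520.86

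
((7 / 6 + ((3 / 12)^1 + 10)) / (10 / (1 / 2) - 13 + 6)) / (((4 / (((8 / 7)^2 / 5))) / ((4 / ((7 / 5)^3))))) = 54800 / 655473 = 0.08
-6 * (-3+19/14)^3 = 36501/1372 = 26.60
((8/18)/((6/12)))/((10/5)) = 4/9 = 0.44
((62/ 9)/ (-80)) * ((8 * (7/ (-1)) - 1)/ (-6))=-589/ 720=-0.82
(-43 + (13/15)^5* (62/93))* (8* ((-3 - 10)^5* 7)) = 2021371141337912/2278125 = 887295974.25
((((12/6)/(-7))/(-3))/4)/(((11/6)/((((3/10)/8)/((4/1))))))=0.00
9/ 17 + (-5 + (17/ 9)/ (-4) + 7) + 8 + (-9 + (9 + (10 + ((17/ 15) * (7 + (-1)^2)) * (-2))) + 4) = 18127/ 3060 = 5.92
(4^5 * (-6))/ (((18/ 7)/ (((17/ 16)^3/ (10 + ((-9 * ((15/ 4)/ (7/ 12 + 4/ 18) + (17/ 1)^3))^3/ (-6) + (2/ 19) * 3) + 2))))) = -15936479881/ 80348789162174919768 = -0.00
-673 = -673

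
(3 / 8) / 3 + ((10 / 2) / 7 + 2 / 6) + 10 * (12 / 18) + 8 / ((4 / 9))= 1447 / 56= 25.84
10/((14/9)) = 45/7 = 6.43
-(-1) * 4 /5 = 4 /5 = 0.80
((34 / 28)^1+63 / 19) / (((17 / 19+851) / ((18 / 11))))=10845 / 1246322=0.01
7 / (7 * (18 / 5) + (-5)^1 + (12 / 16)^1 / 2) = 280 / 823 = 0.34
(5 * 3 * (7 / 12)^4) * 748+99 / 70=78658261 / 60480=1300.57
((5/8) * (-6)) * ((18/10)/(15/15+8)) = -3/4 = -0.75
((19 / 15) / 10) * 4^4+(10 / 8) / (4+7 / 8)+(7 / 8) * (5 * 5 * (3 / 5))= 45.81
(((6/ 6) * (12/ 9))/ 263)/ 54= 2/ 21303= 0.00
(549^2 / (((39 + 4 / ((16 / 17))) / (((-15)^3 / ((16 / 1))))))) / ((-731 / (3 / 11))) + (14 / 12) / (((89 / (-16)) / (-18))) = 273469605117 / 495229108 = 552.21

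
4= 4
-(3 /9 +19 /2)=-59 /6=-9.83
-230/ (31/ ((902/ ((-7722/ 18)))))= 18860/ 1209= 15.60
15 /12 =5 /4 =1.25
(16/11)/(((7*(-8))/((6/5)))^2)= 9/13475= 0.00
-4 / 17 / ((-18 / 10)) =20 / 153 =0.13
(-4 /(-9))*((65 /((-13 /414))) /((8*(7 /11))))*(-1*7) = 1265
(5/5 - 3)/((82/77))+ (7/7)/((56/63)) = -247/328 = -0.75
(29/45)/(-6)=-0.11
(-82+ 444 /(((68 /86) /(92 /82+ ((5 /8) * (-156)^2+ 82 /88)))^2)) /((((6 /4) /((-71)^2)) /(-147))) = -38178726447474702595381463 /470263112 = -81185883972703992.56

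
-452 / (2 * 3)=-226 / 3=-75.33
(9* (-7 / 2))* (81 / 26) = -5103 / 52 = -98.13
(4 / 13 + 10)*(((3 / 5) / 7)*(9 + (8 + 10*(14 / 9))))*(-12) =-157048 / 455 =-345.16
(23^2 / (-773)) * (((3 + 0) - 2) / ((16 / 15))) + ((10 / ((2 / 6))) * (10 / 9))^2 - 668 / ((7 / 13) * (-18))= 1179.39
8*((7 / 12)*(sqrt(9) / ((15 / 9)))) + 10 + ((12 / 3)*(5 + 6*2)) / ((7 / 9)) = 3704 / 35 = 105.83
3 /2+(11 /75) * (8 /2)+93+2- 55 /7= 93691 /1050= 89.23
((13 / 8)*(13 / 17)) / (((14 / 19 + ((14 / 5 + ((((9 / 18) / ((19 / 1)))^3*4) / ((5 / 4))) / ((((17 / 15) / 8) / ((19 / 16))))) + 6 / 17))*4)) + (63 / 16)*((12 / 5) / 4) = 46648219 / 19099680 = 2.44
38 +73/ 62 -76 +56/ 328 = -93169/ 2542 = -36.65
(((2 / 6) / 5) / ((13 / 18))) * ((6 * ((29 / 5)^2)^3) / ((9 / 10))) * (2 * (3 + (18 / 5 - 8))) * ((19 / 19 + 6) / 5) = -466341483664 / 5078125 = -91833.40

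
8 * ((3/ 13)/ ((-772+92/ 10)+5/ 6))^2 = 64800/ 88308225889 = 0.00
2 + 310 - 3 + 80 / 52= 4037 / 13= 310.54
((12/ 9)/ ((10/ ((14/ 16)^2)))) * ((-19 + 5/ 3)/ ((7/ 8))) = -91/ 45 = -2.02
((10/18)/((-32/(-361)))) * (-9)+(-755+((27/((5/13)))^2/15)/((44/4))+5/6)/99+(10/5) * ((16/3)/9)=-817236443/13068000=-62.54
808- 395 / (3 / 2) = 1634 / 3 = 544.67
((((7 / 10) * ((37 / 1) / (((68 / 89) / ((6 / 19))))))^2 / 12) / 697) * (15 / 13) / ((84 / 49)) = 11158320621 / 1210016088320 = 0.01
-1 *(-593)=593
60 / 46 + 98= 2284 / 23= 99.30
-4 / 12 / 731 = -1 / 2193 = -0.00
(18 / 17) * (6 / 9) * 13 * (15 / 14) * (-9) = -10530 / 119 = -88.49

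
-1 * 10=-10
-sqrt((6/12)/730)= -sqrt(365)/730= -0.03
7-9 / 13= 82 / 13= 6.31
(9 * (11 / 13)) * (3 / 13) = 297 / 169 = 1.76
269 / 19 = 14.16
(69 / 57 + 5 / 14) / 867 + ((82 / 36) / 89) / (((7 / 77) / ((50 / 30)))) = 43504726 / 92364111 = 0.47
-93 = -93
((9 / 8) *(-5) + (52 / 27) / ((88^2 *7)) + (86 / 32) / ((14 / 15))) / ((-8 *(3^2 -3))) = 2009179 / 35126784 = 0.06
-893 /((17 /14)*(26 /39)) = -18753 /17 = -1103.12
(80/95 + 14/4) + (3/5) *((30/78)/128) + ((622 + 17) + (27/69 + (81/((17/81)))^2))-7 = 31436008909247/210151552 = 149587.33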